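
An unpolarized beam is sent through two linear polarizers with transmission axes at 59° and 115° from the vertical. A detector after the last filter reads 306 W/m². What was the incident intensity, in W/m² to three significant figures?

I₀ ≈ 1960 W/m²

Unpolarized light through the first polarizer → I₁ = ½ I₀, now polarized at 59°.
I₂ = I₁ cos²(115° − 59°) = 0.5 I₀ · cos²(56°) = 0.1563 I₀.
So 306 W/m² = 0.1563 I₀, giving I₀ = 306/0.1563 = 1957 W/m².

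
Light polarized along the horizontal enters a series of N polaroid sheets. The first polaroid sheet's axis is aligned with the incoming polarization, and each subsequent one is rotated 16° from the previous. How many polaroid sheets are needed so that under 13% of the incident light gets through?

N = 27

First polarizer is aligned with the polarization: full transmission.
Each further stage multiplies by cos²(16°) = 0.924.
After N polarizers: T = 0.924^(N−1). Require T < 0.13 ⇒ N−1 > ln(0.13)/ln(0.924) = 25.82, so N−1 ≥ 26 and N = 27.
Check: N=27 gives T = 0.1282 < 0.13; N=26 gives T = 0.1387.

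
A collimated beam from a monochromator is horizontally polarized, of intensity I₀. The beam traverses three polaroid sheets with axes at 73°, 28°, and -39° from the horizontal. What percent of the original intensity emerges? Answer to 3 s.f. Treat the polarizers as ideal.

I₁ = I₀ cos²(73° − 0°) = I₀ cos²(73°) = 0.08548 I₀.
I₂ = I₁ cos²(28° − 73°) = 0.08548 I₀ · cos²(45°) = 0.04274 I₀.
I₃ = I₂ cos²(-39° − 28°) = 0.04274 I₀ · cos²(67°) = 0.006525 I₀.
That is 0.6525% of the incident intensity.

≈ 0.653%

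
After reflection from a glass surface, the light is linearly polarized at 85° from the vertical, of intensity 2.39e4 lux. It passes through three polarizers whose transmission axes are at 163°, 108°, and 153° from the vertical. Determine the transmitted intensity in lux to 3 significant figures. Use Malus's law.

By Malus's law, I₁ = 2.39e4 lux · cos²(78°) = 1033 lux.
I₂ = I₁ · cos²(55°) = 1033 · 0.329 = 339.9 lux.
I₃ = I₂ · cos²(45°) = 339.9 · 0.5 = 169.9 lux.

I ≈ 170 lux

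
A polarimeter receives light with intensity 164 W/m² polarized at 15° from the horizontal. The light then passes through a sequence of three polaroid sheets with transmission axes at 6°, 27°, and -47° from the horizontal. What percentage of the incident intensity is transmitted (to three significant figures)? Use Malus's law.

≈ 6.46%

By Malus's law, I₁ = 164 W/m² · cos²(9°) = 160 W/m².
I₂ = I₁ · cos²(21°) = 160 · 0.8716 = 139.4 W/m².
I₃ = I₂ · cos²(74°) = 139.4 · 0.07598 = 10.59 W/m².
That is 6.46% of the incident intensity.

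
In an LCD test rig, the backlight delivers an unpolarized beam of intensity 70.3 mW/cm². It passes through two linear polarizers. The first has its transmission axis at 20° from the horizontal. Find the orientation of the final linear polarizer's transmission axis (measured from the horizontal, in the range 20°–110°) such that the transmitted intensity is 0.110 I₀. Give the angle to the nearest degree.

Unpolarized light through the first polarizer → I₁ = ½ I₀, now polarized at 20°.
Need I₂/I₀ = 0.11, so cos²(θ − 20°) = 0.11 / 0.5 = 0.22.
θ − 20° = arccos(√0.22) = 62.0°, giving θ ≈ 20 + 62.0 = 82.0°.

θ ≈ 82°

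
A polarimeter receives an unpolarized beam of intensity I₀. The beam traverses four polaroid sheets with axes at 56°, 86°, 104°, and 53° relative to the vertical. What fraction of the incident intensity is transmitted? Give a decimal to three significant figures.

Unpolarized light through the first polarizer → I₁ = ½ I₀, now polarized at 56°.
I₂ = I₁ cos²(86° − 56°) = 0.5 I₀ · cos²(30°) = 0.375 I₀.
I₃ = I₂ cos²(104° − 86°) = 0.375 I₀ · cos²(18°) = 0.3392 I₀.
I₄ = I₃ cos²(53° − 104°) = 0.3392 I₀ · cos²(51°) = 0.1343 I₀.
Transmitted fraction = 0.1343.

≈ 0.134 I₀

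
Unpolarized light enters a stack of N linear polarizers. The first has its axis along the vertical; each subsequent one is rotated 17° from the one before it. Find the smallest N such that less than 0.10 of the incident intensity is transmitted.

N = 20

First polarizer halves the unpolarized light: factor 1/2.
Each further stage multiplies by cos²(17°) = 0.9145.
After N polarizers: T = 0.5·0.9145^(N−1). Require T < 0.10 ⇒ N−1 > ln(0.10/0.5)/ln(0.9145) = 18.01, so N−1 ≥ 19 and N = 20.
Check: N=20 gives T = 0.09154 < 0.10; N=19 gives T = 0.1001.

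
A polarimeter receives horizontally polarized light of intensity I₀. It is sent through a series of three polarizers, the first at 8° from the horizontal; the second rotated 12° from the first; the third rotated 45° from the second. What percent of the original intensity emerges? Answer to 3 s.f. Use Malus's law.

By Malus's law, I₁ = I₀ cos²(8° − 0°) = I₀ cos²(8°) = 0.9806 I₀.
I₂ = I₁ cos²(12°) = 0.9806 · 0.9568 I₀ = 0.9382 I₀.
I₃ = I₂ cos²(45°) = 0.9382 · 0.5 I₀ = 0.4691 I₀.
That is 46.91% of the incident intensity.

≈ 46.9%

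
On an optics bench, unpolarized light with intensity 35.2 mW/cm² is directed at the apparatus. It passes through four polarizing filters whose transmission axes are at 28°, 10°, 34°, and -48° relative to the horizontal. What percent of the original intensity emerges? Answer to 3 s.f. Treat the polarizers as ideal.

Unpolarized light through the first polarizer → I₁ = 35.2 mW/cm²/2 = 17.6 mW/cm², polarized at 28°.
I₂ = I₁ · cos²(18°) = 17.6 · 0.9045 = 15.92 mW/cm².
I₃ = I₂ · cos²(24°) = 15.92 · 0.8346 = 13.29 mW/cm².
I₄ = I₃ · cos²(82°) = 13.29 · 0.01937 = 0.2573 mW/cm².
That is 0.7311% of the incident intensity.

≈ 0.731%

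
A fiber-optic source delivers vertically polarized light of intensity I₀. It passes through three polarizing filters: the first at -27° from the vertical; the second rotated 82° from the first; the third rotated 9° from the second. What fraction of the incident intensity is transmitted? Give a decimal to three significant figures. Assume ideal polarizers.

≈ 0.0150 I₀

By Malus's law, I₁ = I₀ cos²(-27° − 0°) = I₀ cos²(27°) = 0.7939 I₀.
I₂ = I₁ cos²(82°) = 0.7939 · 0.01937 I₀ = 0.01538 I₀.
I₃ = I₂ cos²(9°) = 0.01538 · 0.9755 I₀ = 0.015 I₀.
Transmitted fraction = 0.015.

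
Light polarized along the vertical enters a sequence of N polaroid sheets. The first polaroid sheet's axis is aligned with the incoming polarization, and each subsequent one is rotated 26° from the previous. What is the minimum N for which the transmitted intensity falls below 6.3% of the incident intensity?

First polarizer is aligned with the polarization: full transmission.
Each further stage multiplies by cos²(26°) = 0.8078.
After N polarizers: T = 0.8078^(N−1). Require T < 0.063 ⇒ N−1 > ln(0.063)/ln(0.8078) = 12.95, so N−1 ≥ 13 and N = 14.
Check: N=14 gives T = 0.0624 < 0.063; N=13 gives T = 0.07724.

N = 14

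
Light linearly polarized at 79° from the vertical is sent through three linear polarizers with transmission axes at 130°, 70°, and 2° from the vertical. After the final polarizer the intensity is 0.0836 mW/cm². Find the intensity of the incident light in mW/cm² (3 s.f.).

I₀ ≈ 6.02 mW/cm²

By Malus's law, I₁ = I₀ cos²(130° − 79°) = I₀ cos²(51°) = 0.396 I₀.
I₂ = I₁ cos²(70° − 130°) = 0.396 I₀ · cos²(60°) = 0.09901 I₀.
I₃ = I₂ cos²(2° − 70°) = 0.09901 I₀ · cos²(68°) = 0.01389 I₀.
So 0.0836 mW/cm² = 0.01389 I₀, giving I₀ = 0.0836/0.01389 = 6.017 mW/cm².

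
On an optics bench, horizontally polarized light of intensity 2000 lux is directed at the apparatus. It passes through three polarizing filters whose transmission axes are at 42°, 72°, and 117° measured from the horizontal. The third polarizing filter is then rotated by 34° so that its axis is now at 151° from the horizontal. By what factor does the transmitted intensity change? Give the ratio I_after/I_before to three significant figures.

Before rotation:
By Malus's law, I₁ = I₀ cos²(42° − 0°) = I₀ cos²(42°) = 0.5523 I₀.
I₂ = I₁ cos²(72° − 42°) = 0.5523 I₀ · cos²(30°) = 0.4142 I₀.
I₃ = I₂ cos²(117° − 72°) = 0.4142 I₀ · cos²(45°) = 0.2071 I₀.
After rotation:
I₁ = I₀ cos²(42° − 0°) = I₀ cos²(42°) = 0.5523 I₀.
I₂ = I₁ cos²(72° − 42°) = 0.5523 I₀ · cos²(30°) = 0.4142 I₀.
I₃ = I₂ cos²(151° − 72°) = 0.4142 I₀ · cos²(79°) = 0.01508 I₀.
Ratio = 0.01508 / 0.2071 = 0.07282.

I_new/I_old ≈ 0.0728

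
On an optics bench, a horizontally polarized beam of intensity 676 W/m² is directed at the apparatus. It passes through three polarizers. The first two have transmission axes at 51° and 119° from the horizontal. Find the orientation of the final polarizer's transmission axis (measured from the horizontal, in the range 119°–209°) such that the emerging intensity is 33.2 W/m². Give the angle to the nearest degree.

By Malus's law, I₁ = I₀ cos²(51° − 0°) = I₀ cos²(51°) = 0.396 I₀.
I₂ = I₁ cos²(119° − 51°) = 0.396 I₀ · cos²(68°) = 0.05558 I₀.
Target fraction: 33.2 / 676 W/m² = 0.04911 of I₀.
Need I₃/I₀ = 0.04911, so cos²(θ − 119°) = 0.04911 / 0.05558 = 0.8837.
θ − 119° = arccos(√0.8837) = 19.9°, giving θ ≈ 119 + 19.9 = 138.9°.

θ ≈ 139°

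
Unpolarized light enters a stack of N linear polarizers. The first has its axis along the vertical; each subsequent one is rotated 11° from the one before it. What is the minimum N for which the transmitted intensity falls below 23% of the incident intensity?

First polarizer halves the unpolarized light: factor 1/2.
Each further stage multiplies by cos²(11°) = 0.9636.
After N polarizers: T = 0.5·0.9636^(N−1). Require T < 0.23 ⇒ N−1 > ln(0.23/0.5)/ln(0.9636) = 20.94, so N−1 ≥ 21 and N = 22.
Check: N=22 gives T = 0.2295 < 0.23; N=21 gives T = 0.2381.

N = 22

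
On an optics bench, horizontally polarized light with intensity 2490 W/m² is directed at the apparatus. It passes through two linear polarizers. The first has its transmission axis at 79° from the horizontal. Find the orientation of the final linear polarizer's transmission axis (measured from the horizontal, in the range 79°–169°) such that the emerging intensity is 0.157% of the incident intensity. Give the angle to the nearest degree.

θ ≈ 157°

By Malus's law, I₁ = I₀ cos²(79° − 0°) = I₀ cos²(79°) = 0.03641 I₀.
Need I₂/I₀ = 0.00157, so cos²(θ − 79°) = 0.00157 / 0.03641 = 0.04312.
θ − 79° = arccos(√0.04312) = 78.0°, giving θ ≈ 79 + 78.0 = 157.0°.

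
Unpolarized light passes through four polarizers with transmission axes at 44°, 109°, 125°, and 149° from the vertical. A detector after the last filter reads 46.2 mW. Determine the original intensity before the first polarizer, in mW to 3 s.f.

Unpolarized light through the first polarizer → I₁ = ½ I₀, now polarized at 44°.
I₂ = I₁ cos²(109° − 44°) = 0.5 I₀ · cos²(65°) = 0.0893 I₀.
I₃ = I₂ cos²(125° − 109°) = 0.0893 I₀ · cos²(16°) = 0.08252 I₀.
I₄ = I₃ cos²(149° − 125°) = 0.08252 I₀ · cos²(24°) = 0.06887 I₀.
So 46.2 mW = 0.06887 I₀, giving I₀ = 46.2/0.06887 = 670.9 mW.

I₀ ≈ 671 mW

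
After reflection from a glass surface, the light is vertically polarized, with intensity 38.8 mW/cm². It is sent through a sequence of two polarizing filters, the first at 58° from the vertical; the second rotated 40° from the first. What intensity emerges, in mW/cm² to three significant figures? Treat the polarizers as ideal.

I ≈ 6.39 mW/cm²

By Malus's law, I₁ = 38.8 mW/cm² · cos²(58°) = 10.9 mW/cm².
I₂ = I₁ · cos²(40°) = 10.9 · 0.5868 = 6.394 mW/cm².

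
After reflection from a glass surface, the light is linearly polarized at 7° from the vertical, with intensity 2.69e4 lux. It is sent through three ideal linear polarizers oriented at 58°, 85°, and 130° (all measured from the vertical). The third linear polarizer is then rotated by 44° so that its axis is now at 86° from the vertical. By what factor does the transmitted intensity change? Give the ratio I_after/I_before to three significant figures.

Before rotation:
I₁ = I₀ cos²(58° − 7°) = I₀ cos²(51°) = 0.396 I₀.
I₂ = I₁ cos²(85° − 58°) = 0.396 I₀ · cos²(27°) = 0.3144 I₀.
I₃ = I₂ cos²(130° − 85°) = 0.3144 I₀ · cos²(45°) = 0.1572 I₀.
After rotation:
I₁ = I₀ cos²(58° − 7°) = I₀ cos²(51°) = 0.396 I₀.
I₂ = I₁ cos²(85° − 58°) = 0.396 I₀ · cos²(27°) = 0.3144 I₀.
I₃ = I₂ cos²(86° − 85°) = 0.3144 I₀ · cos²(1°) = 0.3143 I₀.
Ratio = 0.3143 / 0.1572 = 1.999.

I_new/I_old ≈ 2.00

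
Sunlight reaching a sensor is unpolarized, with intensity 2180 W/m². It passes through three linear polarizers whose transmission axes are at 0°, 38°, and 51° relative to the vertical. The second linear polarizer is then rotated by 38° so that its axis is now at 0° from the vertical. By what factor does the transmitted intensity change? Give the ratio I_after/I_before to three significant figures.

Before rotation:
Unpolarized light through the first polarizer → I₁ = ½ I₀, now polarized at 0°.
I₂ = I₁ cos²(38° − 0°) = 0.5 I₀ · cos²(38°) = 0.3105 I₀.
I₃ = I₂ cos²(51° − 38°) = 0.3105 I₀ · cos²(13°) = 0.2948 I₀.
After rotation:
Unpolarized light through the first polarizer → I₁ = ½ I₀, now polarized at 0°.
I₂ = I₁ cos²(0° − 0°) = 0.5 I₀ · cos²(0°) = 0.5 I₀.
I₃ = I₂ cos²(51° − 0°) = 0.5 I₀ · cos²(51°) = 0.198 I₀.
Ratio = 0.198 / 0.2948 = 0.6718.

I_new/I_old ≈ 0.672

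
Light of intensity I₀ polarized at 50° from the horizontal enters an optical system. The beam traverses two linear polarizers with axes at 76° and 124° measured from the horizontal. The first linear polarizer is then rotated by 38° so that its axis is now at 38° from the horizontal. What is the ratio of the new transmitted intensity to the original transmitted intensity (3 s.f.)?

Before rotation:
By Malus's law, I₁ = I₀ cos²(76° − 50°) = I₀ cos²(26°) = 0.8078 I₀.
I₂ = I₁ cos²(124° − 76°) = 0.8078 I₀ · cos²(48°) = 0.3617 I₀.
After rotation:
I₁ = I₀ cos²(38° − 50°) = I₀ cos²(12°) = 0.9568 I₀.
I₂ = I₁ cos²(124° − 38°) = 0.9568 I₀ · cos²(86°) = 0.004656 I₀.
Ratio = 0.004656 / 0.3617 = 0.01287.

I_new/I_old ≈ 0.0129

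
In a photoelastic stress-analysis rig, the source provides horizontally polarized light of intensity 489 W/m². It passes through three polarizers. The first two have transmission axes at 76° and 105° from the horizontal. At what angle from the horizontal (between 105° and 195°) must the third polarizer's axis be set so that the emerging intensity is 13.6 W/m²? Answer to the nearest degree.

I₁ = I₀ cos²(76° − 0°) = I₀ cos²(76°) = 0.05853 I₀.
I₂ = I₁ cos²(105° − 76°) = 0.05853 I₀ · cos²(29°) = 0.04477 I₀.
Target fraction: 13.6 / 489 W/m² = 0.02781 of I₀.
Need I₃/I₀ = 0.02781, so cos²(θ − 105°) = 0.02781 / 0.04477 = 0.6212.
θ − 105° = arccos(√0.6212) = 38.0°, giving θ ≈ 105 + 38.0 = 143.0°.

θ ≈ 143°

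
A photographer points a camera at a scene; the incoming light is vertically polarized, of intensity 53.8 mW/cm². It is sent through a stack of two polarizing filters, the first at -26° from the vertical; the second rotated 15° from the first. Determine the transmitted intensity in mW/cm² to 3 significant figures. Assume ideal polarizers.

I ≈ 40.5 mW/cm²

By Malus's law, I₁ = 53.8 mW/cm² · cos²(26°) = 43.46 mW/cm².
I₂ = I₁ · cos²(15°) = 43.46 · 0.933 = 40.55 mW/cm².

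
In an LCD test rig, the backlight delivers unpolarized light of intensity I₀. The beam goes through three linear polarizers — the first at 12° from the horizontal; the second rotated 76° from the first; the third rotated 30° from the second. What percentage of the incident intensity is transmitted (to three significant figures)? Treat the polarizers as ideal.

≈ 2.19%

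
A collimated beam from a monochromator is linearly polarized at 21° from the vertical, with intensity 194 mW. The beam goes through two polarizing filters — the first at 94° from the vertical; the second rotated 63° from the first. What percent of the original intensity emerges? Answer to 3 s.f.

≈ 1.76%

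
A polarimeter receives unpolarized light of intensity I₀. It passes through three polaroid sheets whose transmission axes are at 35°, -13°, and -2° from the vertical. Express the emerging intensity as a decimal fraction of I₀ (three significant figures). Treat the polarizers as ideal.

≈ 0.216 I₀

Unpolarized light through the first polarizer → I₁ = ½ I₀, now polarized at 35°.
I₂ = I₁ cos²(-13° − 35°) = 0.5 I₀ · cos²(48°) = 0.2239 I₀.
I₃ = I₂ cos²(-2° + 13°) = 0.2239 I₀ · cos²(11°) = 0.2157 I₀.
Transmitted fraction = 0.2157.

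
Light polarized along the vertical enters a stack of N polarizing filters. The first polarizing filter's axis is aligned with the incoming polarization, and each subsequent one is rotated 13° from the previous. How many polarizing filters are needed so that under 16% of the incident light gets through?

First polarizer is aligned with the polarization: full transmission.
Each further stage multiplies by cos²(13°) = 0.9494.
After N polarizers: T = 0.9494^(N−1). Require T < 0.16 ⇒ N−1 > ln(0.16)/ln(0.9494) = 35.29, so N−1 ≥ 36 and N = 37.
Check: N=37 gives T = 0.1542 < 0.16; N=36 gives T = 0.1624.

N = 37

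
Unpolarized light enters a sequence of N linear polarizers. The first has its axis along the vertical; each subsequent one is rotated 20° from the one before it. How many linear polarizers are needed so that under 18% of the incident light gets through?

First polarizer halves the unpolarized light: factor 1/2.
Each further stage multiplies by cos²(20°) = 0.883.
After N polarizers: T = 0.5·0.883^(N−1). Require T < 0.18 ⇒ N−1 > ln(0.18/0.5)/ln(0.883) = 8.21, so N−1 ≥ 9 and N = 10.
Check: N=10 gives T = 0.1632 < 0.18; N=9 gives T = 0.1848.

N = 10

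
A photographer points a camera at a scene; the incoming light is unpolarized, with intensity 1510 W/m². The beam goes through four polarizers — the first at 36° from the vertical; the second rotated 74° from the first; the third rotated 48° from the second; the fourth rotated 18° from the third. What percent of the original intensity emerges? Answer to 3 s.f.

Unpolarized light through the first polarizer → I₁ = 1510 W/m²/2 = 755 W/m², polarized at 36°.
I₂ = I₁ · cos²(74°) = 755 · 0.07598 = 57.36 W/m².
I₃ = I₂ · cos²(48°) = 57.36 · 0.4477 = 25.68 W/m².
I₄ = I₃ · cos²(18°) = 25.68 · 0.9045 = 23.23 W/m².
That is 1.538% of the incident intensity.

≈ 1.54%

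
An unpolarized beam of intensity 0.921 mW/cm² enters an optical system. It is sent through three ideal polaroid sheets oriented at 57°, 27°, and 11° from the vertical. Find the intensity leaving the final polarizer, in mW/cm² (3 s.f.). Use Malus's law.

I ≈ 0.319 mW/cm²

Unpolarized light through the first polarizer → I₁ = 0.921 mW/cm²/2 = 0.4605 mW/cm², polarized at 57°.
I₂ = I₁ · cos²(30°) = 0.4605 · 0.75 = 0.3454 mW/cm².
I₃ = I₂ · cos²(16°) = 0.3454 · 0.924 = 0.3191 mW/cm².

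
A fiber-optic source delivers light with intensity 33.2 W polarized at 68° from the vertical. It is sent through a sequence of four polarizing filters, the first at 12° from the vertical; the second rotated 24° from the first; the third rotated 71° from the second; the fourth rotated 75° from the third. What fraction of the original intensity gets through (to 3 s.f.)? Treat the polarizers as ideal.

I₁ = 33.2 W · cos²(56°) = 10.38 W.
I₂ = I₁ · cos²(24°) = 10.38 · 0.8346 = 8.664 W.
I₃ = I₂ · cos²(71°) = 8.664 · 0.106 = 0.9183 W.
I₄ = I₃ · cos²(75°) = 0.9183 · 0.06699 = 0.06152 W.
Transmitted fraction = 0.001853.

I/I₀ ≈ 0.00185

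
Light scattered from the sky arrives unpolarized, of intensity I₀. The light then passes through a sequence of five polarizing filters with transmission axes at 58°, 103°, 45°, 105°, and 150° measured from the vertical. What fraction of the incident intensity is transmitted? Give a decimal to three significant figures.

Unpolarized light through the first polarizer → I₁ = ½ I₀, now polarized at 58°.
I₂ = I₁ cos²(103° − 58°) = 0.5 I₀ · cos²(45°) = 0.25 I₀.
I₃ = I₂ cos²(45° − 103°) = 0.25 I₀ · cos²(58°) = 0.0702 I₀.
I₄ = I₃ cos²(105° − 45°) = 0.0702 I₀ · cos²(60°) = 0.01755 I₀.
I₅ = I₄ cos²(150° − 105°) = 0.01755 I₀ · cos²(45°) = 0.008775 I₀.
Transmitted fraction = 0.008775.

≈ 0.00878 I₀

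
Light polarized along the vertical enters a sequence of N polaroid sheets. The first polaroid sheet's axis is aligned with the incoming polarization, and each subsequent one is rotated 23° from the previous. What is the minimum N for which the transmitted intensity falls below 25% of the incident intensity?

First polarizer is aligned with the polarization: full transmission.
Each further stage multiplies by cos²(23°) = 0.8473.
After N polarizers: T = 0.8473^(N−1). Require T < 0.25 ⇒ N−1 > ln(0.25)/ln(0.8473) = 8.37, so N−1 ≥ 9 and N = 10.
Check: N=10 gives T = 0.2251 < 0.25; N=9 gives T = 0.2657.

N = 10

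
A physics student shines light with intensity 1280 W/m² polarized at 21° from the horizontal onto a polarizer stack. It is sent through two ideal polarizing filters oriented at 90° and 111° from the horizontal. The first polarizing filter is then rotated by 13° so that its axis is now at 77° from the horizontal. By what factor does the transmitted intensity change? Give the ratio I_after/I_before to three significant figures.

I_new/I_old ≈ 1.92

Before rotation:
I₁ = I₀ cos²(90° − 21°) = I₀ cos²(69°) = 0.1284 I₀.
I₂ = I₁ cos²(111° − 90°) = 0.1284 I₀ · cos²(21°) = 0.1119 I₀.
After rotation:
I₁ = I₀ cos²(77° − 21°) = I₀ cos²(56°) = 0.3127 I₀.
I₂ = I₁ cos²(111° − 77°) = 0.3127 I₀ · cos²(34°) = 0.2149 I₀.
Ratio = 0.2149 / 0.1119 = 1.92.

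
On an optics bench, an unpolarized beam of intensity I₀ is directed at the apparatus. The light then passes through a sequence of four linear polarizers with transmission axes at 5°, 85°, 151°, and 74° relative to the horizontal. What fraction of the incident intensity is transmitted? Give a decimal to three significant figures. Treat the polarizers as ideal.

≈ 0.000126 I₀

Unpolarized light through the first polarizer → I₁ = ½ I₀, now polarized at 5°.
I₂ = I₁ cos²(85° − 5°) = 0.5 I₀ · cos²(80°) = 0.01508 I₀.
I₃ = I₂ cos²(151° − 85°) = 0.01508 I₀ · cos²(66°) = 0.002494 I₀.
I₄ = I₃ cos²(74° − 151°) = 0.002494 I₀ · cos²(77°) = 0.0001262 I₀.
Transmitted fraction = 0.0001262.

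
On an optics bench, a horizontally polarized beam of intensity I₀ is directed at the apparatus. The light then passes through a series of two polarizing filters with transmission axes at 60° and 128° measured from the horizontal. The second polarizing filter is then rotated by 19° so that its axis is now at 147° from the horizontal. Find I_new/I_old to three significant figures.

Before rotation:
I₁ = I₀ cos²(60° − 0°) = I₀ cos²(60°) = 0.25 I₀.
I₂ = I₁ cos²(128° − 60°) = 0.25 I₀ · cos²(68°) = 0.03508 I₀.
After rotation:
I₁ = I₀ cos²(60° − 0°) = I₀ cos²(60°) = 0.25 I₀.
I₂ = I₁ cos²(147° − 60°) = 0.25 I₀ · cos²(87°) = 0.0006848 I₀.
Ratio = 0.0006848 / 0.03508 = 0.01952.

I_new/I_old ≈ 0.0195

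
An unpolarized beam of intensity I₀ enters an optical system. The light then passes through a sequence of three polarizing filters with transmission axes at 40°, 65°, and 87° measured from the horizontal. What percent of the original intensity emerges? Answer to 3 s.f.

≈ 35.3%

Unpolarized light through the first polarizer → I₁ = ½ I₀, now polarized at 40°.
I₂ = I₁ cos²(65° − 40°) = 0.5 I₀ · cos²(25°) = 0.4107 I₀.
I₃ = I₂ cos²(87° − 65°) = 0.4107 I₀ · cos²(22°) = 0.3531 I₀.
That is 35.31% of the incident intensity.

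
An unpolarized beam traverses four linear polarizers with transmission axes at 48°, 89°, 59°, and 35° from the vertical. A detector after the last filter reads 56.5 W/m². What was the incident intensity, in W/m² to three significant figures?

I₀ ≈ 317 W/m²

Unpolarized light through the first polarizer → I₁ = ½ I₀, now polarized at 48°.
I₂ = I₁ cos²(89° − 48°) = 0.5 I₀ · cos²(41°) = 0.2848 I₀.
I₃ = I₂ cos²(59° − 89°) = 0.2848 I₀ · cos²(30°) = 0.2136 I₀.
I₄ = I₃ cos²(35° − 59°) = 0.2136 I₀ · cos²(24°) = 0.1783 I₀.
So 56.5 W/m² = 0.1783 I₀, giving I₀ = 56.5/0.1783 = 317 W/m².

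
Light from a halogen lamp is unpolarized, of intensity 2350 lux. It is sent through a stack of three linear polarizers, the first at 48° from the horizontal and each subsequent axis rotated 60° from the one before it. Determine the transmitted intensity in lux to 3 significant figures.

I ≈ 73.4 lux

Unpolarized light through the first polarizer → I₁ = 2350 lux/2 = 1175 lux, polarized at 48°.
I₂ = I₁ · cos²(60°) = 1175 · 0.25 = 293.8 lux.
I₃ = I₂ · cos²(60°) = 293.8 · 0.25 = 73.44 lux.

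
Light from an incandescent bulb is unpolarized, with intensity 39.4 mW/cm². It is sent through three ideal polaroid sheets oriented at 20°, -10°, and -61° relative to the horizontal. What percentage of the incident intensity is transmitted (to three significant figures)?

≈ 14.9%

Unpolarized light through the first polarizer → I₁ = 39.4 mW/cm²/2 = 19.7 mW/cm², polarized at 20°.
I₂ = I₁ · cos²(30°) = 19.7 · 0.75 = 14.78 mW/cm².
I₃ = I₂ · cos²(51°) = 14.78 · 0.396 = 5.852 mW/cm².
That is 14.85% of the incident intensity.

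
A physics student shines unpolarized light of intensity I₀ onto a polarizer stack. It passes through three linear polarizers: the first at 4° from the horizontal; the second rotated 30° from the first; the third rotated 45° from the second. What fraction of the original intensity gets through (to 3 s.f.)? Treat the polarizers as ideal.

Unpolarized light through the first polarizer → I₁ = ½ I₀, now polarized at 4°.
I₂ = I₁ cos²(30°) = 0.5 · 0.75 I₀ = 0.375 I₀.
I₃ = I₂ cos²(45°) = 0.375 · 0.5 I₀ = 0.1875 I₀.
Transmitted fraction = 0.1875.

≈ 0.188 I₀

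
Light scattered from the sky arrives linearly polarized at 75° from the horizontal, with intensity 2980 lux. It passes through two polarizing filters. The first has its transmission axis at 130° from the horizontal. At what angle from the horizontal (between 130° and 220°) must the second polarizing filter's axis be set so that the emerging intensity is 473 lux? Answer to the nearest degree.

θ ≈ 176°

I₁ = I₀ cos²(130° − 75°) = I₀ cos²(55°) = 0.329 I₀.
Target fraction: 473 / 2980 lux = 0.1587 of I₀.
Need I₂/I₀ = 0.1587, so cos²(θ − 130°) = 0.1587 / 0.329 = 0.4825.
θ − 130° = arccos(√0.4825) = 46.0°, giving θ ≈ 130 + 46.0 = 176.0°.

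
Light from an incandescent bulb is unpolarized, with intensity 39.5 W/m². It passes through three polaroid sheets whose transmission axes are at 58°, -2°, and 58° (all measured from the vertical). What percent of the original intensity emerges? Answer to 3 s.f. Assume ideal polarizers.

Unpolarized light through the first polarizer → I₁ = 39.5 W/m²/2 = 19.75 W/m², polarized at 58°.
I₂ = I₁ · cos²(60°) = 19.75 · 0.25 = 4.938 W/m².
I₃ = I₂ · cos²(60°) = 4.938 · 0.25 = 1.234 W/m².
That is 3.125% of the incident intensity.

≈ 3.13%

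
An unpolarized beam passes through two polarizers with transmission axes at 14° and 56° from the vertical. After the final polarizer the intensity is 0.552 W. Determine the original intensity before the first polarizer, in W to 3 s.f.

I₀ ≈ 2.00 W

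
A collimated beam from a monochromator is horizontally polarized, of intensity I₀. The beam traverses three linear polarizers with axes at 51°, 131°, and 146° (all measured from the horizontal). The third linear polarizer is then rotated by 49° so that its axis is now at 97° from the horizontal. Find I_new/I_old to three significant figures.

Before rotation:
By Malus's law, I₁ = I₀ cos²(51° − 0°) = I₀ cos²(51°) = 0.396 I₀.
I₂ = I₁ cos²(131° − 51°) = 0.396 I₀ · cos²(80°) = 0.01194 I₀.
I₃ = I₂ cos²(146° − 131°) = 0.01194 I₀ · cos²(15°) = 0.01114 I₀.
After rotation:
I₁ = I₀ cos²(51° − 0°) = I₀ cos²(51°) = 0.396 I₀.
I₂ = I₁ cos²(131° − 51°) = 0.396 I₀ · cos²(80°) = 0.01194 I₀.
I₃ = I₂ cos²(97° − 131°) = 0.01194 I₀ · cos²(34°) = 0.008208 I₀.
Ratio = 0.008208 / 0.01114 = 0.7366.

I_new/I_old ≈ 0.737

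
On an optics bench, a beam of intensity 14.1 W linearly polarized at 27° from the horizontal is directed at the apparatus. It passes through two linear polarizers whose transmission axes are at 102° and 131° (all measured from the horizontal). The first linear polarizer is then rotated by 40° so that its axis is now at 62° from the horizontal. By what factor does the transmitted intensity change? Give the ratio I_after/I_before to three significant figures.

I_new/I_old ≈ 1.68

Before rotation:
I₁ = I₀ cos²(102° − 27°) = I₀ cos²(75°) = 0.06699 I₀.
I₂ = I₁ cos²(131° − 102°) = 0.06699 I₀ · cos²(29°) = 0.05124 I₀.
After rotation:
I₁ = I₀ cos²(62° − 27°) = I₀ cos²(35°) = 0.671 I₀.
I₂ = I₁ cos²(131° − 62°) = 0.671 I₀ · cos²(69°) = 0.08618 I₀.
Ratio = 0.08618 / 0.05124 = 1.682.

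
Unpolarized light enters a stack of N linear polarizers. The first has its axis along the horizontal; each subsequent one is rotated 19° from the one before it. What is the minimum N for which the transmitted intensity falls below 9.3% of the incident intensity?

First polarizer halves the unpolarized light: factor 1/2.
Each further stage multiplies by cos²(19°) = 0.894.
After N polarizers: T = 0.5·0.894^(N−1). Require T < 0.093 ⇒ N−1 > ln(0.093/0.5)/ln(0.894) = 15.01, so N−1 ≥ 16 and N = 17.
Check: N=17 gives T = 0.08326 < 0.093; N=16 gives T = 0.09313.

N = 17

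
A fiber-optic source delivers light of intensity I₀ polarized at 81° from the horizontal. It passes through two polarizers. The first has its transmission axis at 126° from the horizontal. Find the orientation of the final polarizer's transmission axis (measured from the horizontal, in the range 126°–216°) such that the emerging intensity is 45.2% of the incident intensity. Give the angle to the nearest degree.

I₁ = I₀ cos²(126° − 81°) = I₀ cos²(45°) = 0.5 I₀.
Need I₂/I₀ = 0.452, so cos²(θ − 126°) = 0.452 / 0.5 = 0.904.
θ − 126° = arccos(√0.904) = 18.0°, giving θ ≈ 126 + 18.0 = 144.0°.

θ ≈ 144°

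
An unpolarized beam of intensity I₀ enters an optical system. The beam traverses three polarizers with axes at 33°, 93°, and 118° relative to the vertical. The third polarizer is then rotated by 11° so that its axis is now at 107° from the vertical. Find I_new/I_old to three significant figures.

Before rotation:
Unpolarized light through the first polarizer → I₁ = ½ I₀, now polarized at 33°.
I₂ = I₁ cos²(93° − 33°) = 0.5 I₀ · cos²(60°) = 0.125 I₀.
I₃ = I₂ cos²(118° − 93°) = 0.125 I₀ · cos²(25°) = 0.1027 I₀.
After rotation:
Unpolarized light through the first polarizer → I₁ = ½ I₀, now polarized at 33°.
I₂ = I₁ cos²(93° − 33°) = 0.5 I₀ · cos²(60°) = 0.125 I₀.
I₃ = I₂ cos²(107° − 93°) = 0.125 I₀ · cos²(14°) = 0.1177 I₀.
Ratio = 0.1177 / 0.1027 = 1.146.

I_new/I_old ≈ 1.15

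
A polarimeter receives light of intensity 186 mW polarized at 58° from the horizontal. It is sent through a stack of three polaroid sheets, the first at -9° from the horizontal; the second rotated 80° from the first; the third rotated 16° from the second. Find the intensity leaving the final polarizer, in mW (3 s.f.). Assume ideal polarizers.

I₁ = 186 mW · cos²(67°) = 28.4 mW.
I₂ = I₁ · cos²(80°) = 28.4 · 0.03015 = 0.8563 mW.
I₃ = I₂ · cos²(16°) = 0.8563 · 0.924 = 0.7912 mW.

I ≈ 0.791 mW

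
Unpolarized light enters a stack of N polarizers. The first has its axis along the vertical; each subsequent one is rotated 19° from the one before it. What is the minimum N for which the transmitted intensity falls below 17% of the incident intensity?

First polarizer halves the unpolarized light: factor 1/2.
Each further stage multiplies by cos²(19°) = 0.894.
After N polarizers: T = 0.5·0.894^(N−1). Require T < 0.17 ⇒ N−1 > ln(0.17/0.5)/ln(0.894) = 9.63, so N−1 ≥ 10 and N = 11.
Check: N=11 gives T = 0.1631 < 0.17; N=10 gives T = 0.1824.

N = 11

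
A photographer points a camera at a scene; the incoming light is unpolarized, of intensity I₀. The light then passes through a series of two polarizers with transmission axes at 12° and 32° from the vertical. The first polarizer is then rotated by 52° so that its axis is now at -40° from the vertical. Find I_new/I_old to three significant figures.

Before rotation:
Unpolarized light through the first polarizer → I₁ = ½ I₀, now polarized at 12°.
I₂ = I₁ cos²(32° − 12°) = 0.5 I₀ · cos²(20°) = 0.4415 I₀.
After rotation:
Unpolarized light through the first polarizer → I₁ = ½ I₀, now polarized at -40°.
I₂ = I₁ cos²(32° + 40°) = 0.5 I₀ · cos²(72°) = 0.04775 I₀.
Ratio = 0.04775 / 0.4415 = 0.1081.

I_new/I_old ≈ 0.108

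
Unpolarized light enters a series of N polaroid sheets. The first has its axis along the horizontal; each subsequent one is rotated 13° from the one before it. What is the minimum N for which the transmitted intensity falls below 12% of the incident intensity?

First polarizer halves the unpolarized light: factor 1/2.
Each further stage multiplies by cos²(13°) = 0.9494.
After N polarizers: T = 0.5·0.9494^(N−1). Require T < 0.12 ⇒ N−1 > ln(0.12/0.5)/ln(0.9494) = 27.48, so N−1 ≥ 28 and N = 29.
Check: N=29 gives T = 0.1168 < 0.12; N=28 gives T = 0.123.

N = 29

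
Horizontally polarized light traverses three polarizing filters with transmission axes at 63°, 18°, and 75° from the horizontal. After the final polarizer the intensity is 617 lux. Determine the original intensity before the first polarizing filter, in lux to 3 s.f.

I₀ ≈ 2.02e4 lux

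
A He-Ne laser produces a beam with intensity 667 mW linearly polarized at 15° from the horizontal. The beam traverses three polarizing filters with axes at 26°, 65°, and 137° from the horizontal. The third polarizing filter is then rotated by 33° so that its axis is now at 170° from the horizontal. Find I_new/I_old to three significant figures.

Before rotation:
By Malus's law, I₁ = I₀ cos²(26° − 15°) = I₀ cos²(11°) = 0.9636 I₀.
I₂ = I₁ cos²(65° − 26°) = 0.9636 I₀ · cos²(39°) = 0.582 I₀.
I₃ = I₂ cos²(137° − 65°) = 0.582 I₀ · cos²(72°) = 0.05557 I₀.
After rotation:
I₁ = I₀ cos²(26° − 15°) = I₀ cos²(11°) = 0.9636 I₀.
I₂ = I₁ cos²(65° − 26°) = 0.9636 I₀ · cos²(39°) = 0.582 I₀.
Angle between axes 2 and 3: 75°. I₃ = 0.582 I₀ · cos²(75°) = 0.03898 I₀.
Ratio = 0.03898 / 0.05557 = 0.7015.

I_new/I_old ≈ 0.702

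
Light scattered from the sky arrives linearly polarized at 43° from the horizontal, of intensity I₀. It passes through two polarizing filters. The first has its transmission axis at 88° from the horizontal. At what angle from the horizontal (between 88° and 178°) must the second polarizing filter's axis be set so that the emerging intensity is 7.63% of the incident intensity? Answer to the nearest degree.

θ ≈ 155°

I₁ = I₀ cos²(88° − 43°) = I₀ cos²(45°) = 0.5 I₀.
Need I₂/I₀ = 0.0763, so cos²(θ − 88°) = 0.0763 / 0.5 = 0.1526.
θ − 88° = arccos(√0.1526) = 67.0°, giving θ ≈ 88 + 67.0 = 155.0°.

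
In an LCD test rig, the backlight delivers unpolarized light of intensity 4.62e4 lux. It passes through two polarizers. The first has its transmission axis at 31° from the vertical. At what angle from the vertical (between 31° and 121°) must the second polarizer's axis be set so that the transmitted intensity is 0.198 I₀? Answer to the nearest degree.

θ ≈ 82°

Unpolarized light through the first polarizer → I₁ = ½ I₀, now polarized at 31°.
Need I₂/I₀ = 0.198, so cos²(θ − 31°) = 0.198 / 0.5 = 0.396.
θ − 31° = arccos(√0.396) = 51.0°, giving θ ≈ 31 + 51.0 = 82.0°.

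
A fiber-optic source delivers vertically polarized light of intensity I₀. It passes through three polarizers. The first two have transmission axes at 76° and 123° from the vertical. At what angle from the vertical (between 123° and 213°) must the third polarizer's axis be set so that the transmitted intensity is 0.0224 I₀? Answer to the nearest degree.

θ ≈ 148°

I₁ = I₀ cos²(76° − 0°) = I₀ cos²(76°) = 0.05853 I₀.
I₂ = I₁ cos²(123° − 76°) = 0.05853 I₀ · cos²(47°) = 0.02722 I₀.
Need I₃/I₀ = 0.0224, so cos²(θ − 123°) = 0.0224 / 0.02722 = 0.8229.
θ − 123° = arccos(√0.8229) = 24.9°, giving θ ≈ 123 + 24.9 = 147.9°.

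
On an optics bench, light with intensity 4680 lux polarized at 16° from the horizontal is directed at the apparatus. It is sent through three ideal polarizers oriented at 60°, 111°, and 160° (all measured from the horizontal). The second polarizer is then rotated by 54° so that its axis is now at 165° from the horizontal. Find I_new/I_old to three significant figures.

I_new/I_old ≈ 0.390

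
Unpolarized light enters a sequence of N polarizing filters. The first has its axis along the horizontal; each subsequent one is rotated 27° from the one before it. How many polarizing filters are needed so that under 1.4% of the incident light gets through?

First polarizer halves the unpolarized light: factor 1/2.
Each further stage multiplies by cos²(27°) = 0.7939.
After N polarizers: T = 0.5·0.7939^(N−1). Require T < 0.014 ⇒ N−1 > ln(0.014/0.5)/ln(0.7939) = 15.49, so N−1 ≥ 16 and N = 17.
Check: N=17 gives T = 0.01245 < 0.014; N=16 gives T = 0.01568.

N = 17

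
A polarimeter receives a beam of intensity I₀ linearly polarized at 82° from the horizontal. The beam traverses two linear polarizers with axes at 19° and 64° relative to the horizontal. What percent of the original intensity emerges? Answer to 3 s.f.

I₁ = I₀ cos²(19° − 82°) = I₀ cos²(63°) = 0.2061 I₀.
I₂ = I₁ cos²(64° − 19°) = 0.2061 I₀ · cos²(45°) = 0.1031 I₀.
That is 10.31% of the incident intensity.

≈ 10.3%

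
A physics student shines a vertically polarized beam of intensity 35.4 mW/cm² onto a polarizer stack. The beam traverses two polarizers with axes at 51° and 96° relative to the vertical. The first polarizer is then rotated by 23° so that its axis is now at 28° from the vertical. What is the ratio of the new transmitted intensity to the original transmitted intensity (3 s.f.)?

Before rotation:
By Malus's law, I₁ = I₀ cos²(51° − 0°) = I₀ cos²(51°) = 0.396 I₀.
I₂ = I₁ cos²(96° − 51°) = 0.396 I₀ · cos²(45°) = 0.198 I₀.
After rotation:
I₁ = I₀ cos²(28° − 0°) = I₀ cos²(28°) = 0.7796 I₀.
I₂ = I₁ cos²(96° − 28°) = 0.7796 I₀ · cos²(68°) = 0.1094 I₀.
Ratio = 0.1094 / 0.198 = 0.5525.

I_new/I_old ≈ 0.552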